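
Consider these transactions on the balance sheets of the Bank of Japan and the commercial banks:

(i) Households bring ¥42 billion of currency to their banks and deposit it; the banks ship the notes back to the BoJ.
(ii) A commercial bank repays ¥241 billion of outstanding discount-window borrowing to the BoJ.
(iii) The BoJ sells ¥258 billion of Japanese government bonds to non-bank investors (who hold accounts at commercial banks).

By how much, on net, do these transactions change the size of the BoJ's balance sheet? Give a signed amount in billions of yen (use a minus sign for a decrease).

-¥499 billion

Currency deposit ¥42 billion: only the composition of liabilities changes → 0.
Discount-window repayment ¥241 billion: a BoJ asset is shed → −¥241B.
Asset sale (to non-banks) ¥258 billion: a BoJ asset is shed → −¥258B.
Net: 0 − 241 − 258 = -¥499 billion.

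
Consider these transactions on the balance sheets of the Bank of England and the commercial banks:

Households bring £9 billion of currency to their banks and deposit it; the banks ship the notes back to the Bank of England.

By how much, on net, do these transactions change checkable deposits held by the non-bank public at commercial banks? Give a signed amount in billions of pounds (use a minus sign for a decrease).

+£9 billion

Currency deposit £9 billion: non-bank counterparties' bank balances rise → +£9B.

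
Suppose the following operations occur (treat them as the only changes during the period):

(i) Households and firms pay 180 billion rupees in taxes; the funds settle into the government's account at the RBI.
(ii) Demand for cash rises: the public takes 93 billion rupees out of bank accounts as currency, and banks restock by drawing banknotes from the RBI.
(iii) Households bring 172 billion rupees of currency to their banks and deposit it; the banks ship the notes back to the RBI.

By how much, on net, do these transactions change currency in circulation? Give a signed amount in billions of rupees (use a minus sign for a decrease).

-79 billion

RBI balance sheet:
  Assets:      no change
  Liabilities: Bank reserves −101B, Currency in circulation −79B, Government deposits +180B
So the change in currency in circulation is -79 billion.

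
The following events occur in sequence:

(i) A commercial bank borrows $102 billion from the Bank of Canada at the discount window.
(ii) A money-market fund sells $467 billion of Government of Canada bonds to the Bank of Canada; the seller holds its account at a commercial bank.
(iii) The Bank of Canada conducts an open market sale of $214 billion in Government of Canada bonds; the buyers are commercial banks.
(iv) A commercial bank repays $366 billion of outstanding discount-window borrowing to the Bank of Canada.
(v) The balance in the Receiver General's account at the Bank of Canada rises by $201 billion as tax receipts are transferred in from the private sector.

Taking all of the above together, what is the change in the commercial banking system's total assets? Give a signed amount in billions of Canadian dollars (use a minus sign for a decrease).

Discount-window loan $102 billion: bank balance sheets expand → +$102B.
Asset purchase (from non-banks) $467 billion: bank balance sheets expand → +$467B.
OMO sale (to banks) $214 billion: just an asset swap on bank balance sheets → 0.
Discount-window repayment $366 billion: bank balance sheets shrink → −$366B.
Government account inflow $201 billion: bank balance sheets shrink → −$201B.
Net: 102 + 467 + 0 − 366 − 201 = +$2 billion.

+$2 billion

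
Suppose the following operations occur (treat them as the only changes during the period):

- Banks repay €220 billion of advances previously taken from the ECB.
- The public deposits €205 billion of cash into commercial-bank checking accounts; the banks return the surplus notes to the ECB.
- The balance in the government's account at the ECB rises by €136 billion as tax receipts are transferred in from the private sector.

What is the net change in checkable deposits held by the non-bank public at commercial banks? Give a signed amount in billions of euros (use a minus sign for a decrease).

Discount-window repayment €220 billion: the counterparty is a bank, so public deposits are unchanged → 0.
Currency deposit €205 billion: non-bank counterparties' bank balances rise → +€205B.
Government account inflow €136 billion: non-bank counterparties' bank balances fall → −€136B.
Net: 0 + 205 − 136 = +€69 billion.

+€69 billion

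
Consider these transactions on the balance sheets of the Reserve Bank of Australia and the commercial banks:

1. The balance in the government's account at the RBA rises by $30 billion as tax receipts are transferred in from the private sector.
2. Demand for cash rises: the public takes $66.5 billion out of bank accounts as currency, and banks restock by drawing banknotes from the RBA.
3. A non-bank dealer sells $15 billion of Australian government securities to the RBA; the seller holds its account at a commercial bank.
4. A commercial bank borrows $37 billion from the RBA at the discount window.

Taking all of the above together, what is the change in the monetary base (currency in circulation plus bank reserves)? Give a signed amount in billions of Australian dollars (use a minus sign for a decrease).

+$22 billion

RBA balance sheet:
  Assets:      Securities +$15B, Loans to banks +$37B
  Liabilities: Bank reserves −$44.5B, Currency in circulation +$66.5B, Government deposits +$30B
Monetary base = currency + reserves: +$66.5B + (−$44.5B) = +$22 billion.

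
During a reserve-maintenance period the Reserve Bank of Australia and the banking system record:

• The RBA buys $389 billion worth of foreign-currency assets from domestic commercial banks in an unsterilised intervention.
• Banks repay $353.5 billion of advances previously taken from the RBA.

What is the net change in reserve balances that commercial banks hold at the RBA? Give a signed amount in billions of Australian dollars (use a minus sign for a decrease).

RBA balance sheet:
  Assets:      Loans to banks −$353.5B, Foreign assets +$389B
  Liabilities: Bank reserves +$35.5B
So the change in reserve balances that commercial banks hold at the RBA is +$35.5 billion.

+$35.5 billion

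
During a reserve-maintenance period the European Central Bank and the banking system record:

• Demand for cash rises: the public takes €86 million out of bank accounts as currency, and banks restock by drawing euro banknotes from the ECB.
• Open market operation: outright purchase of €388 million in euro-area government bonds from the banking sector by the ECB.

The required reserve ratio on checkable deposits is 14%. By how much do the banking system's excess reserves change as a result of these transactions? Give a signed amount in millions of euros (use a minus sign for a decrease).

+€314.04 million

Currency withdrawal €86 million: reserves −€86M, deposits −€86M.
OMO purchase (from banks) €388 million: reserves +€388M, deposits 0.
Totals: Δreserves = +€302M, Δdeposits = −€86M.
Δrequired reserves = 14% × −€86M = −€12.04M.
Δexcess reserves = Δreserves − Δrequired = +€302M − (−€12.04M) = +€314.04 million.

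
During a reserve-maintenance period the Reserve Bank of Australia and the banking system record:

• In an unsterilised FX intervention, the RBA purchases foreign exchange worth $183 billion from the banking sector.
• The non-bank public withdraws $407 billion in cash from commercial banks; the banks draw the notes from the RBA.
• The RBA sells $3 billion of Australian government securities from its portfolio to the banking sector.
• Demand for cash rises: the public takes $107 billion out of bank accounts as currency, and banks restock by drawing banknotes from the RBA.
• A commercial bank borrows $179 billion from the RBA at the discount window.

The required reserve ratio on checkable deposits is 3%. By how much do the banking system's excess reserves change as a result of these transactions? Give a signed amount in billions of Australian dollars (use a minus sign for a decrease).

-$139.58 billion

FX purchase $183 billion: reserves +$183B, deposits 0.
Currency withdrawal $407 billion: reserves −$407B, deposits −$407B.
OMO sale (to banks) $3 billion: reserves −$3B, deposits 0.
Currency withdrawal $107 billion: reserves −$107B, deposits −$107B.
Discount-window loan $179 billion: reserves +$179B, deposits 0.
Totals: Δreserves = −$155B, Δdeposits = −$514B.
Δrequired reserves = 3% × −$514B = −$15.42B.
Δexcess reserves = Δreserves − Δrequired = −$155B − (−$15.42B) = -$139.58 billion.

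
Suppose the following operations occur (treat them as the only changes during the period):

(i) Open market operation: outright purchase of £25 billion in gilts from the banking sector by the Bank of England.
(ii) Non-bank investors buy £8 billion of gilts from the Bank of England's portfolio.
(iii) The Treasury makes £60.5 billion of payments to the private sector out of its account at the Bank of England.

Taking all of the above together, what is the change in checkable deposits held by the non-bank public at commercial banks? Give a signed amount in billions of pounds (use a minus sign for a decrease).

+£52.5 billion

Bank of England balance sheet:
  Assets:      Securities +£17B
  Liabilities: Bank reserves +£77.5B, Government deposits −£60.5B
Commercial banking system:
  Assets:      Reserves at CB +£77.5B, Securities −£25B
  Liabilities: Checkable deposits +£52.5B
So the change in checkable deposits held by the non-bank public at commercial banks is +£52.5 billion.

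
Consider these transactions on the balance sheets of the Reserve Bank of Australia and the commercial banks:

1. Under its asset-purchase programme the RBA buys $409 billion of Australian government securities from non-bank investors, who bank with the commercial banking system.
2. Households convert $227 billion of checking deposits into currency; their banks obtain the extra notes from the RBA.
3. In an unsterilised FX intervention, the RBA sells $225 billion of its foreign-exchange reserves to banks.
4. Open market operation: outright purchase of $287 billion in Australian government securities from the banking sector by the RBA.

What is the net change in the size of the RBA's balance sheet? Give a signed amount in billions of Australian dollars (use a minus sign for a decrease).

Asset purchase (from non-banks) $409 billion: an RBA asset is acquired → +$409B.
Currency withdrawal $227 billion: only the composition of liabilities changes → 0.
FX sale $225 billion: an RBA asset is shed → −$225B.
OMO purchase (from banks) $287 billion: an RBA asset is acquired → +$287B.
Net: 409 + 0 − 225 + 287 = +$471 billion.

+$471 billion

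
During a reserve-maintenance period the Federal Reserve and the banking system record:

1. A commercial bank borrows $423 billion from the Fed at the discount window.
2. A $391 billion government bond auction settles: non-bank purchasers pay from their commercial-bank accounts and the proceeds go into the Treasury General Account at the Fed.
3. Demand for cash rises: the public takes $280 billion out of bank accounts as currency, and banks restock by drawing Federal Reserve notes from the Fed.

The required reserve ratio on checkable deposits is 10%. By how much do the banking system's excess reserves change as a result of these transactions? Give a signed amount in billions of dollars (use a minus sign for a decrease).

Discount-window loan $423 billion: reserves +$423B, deposits 0.
Government account inflow $391 billion: reserves −$391B, deposits −$391B.
Currency withdrawal $280 billion: reserves −$280B, deposits −$280B.
Totals: Δreserves = −$248B, Δdeposits = −$671B.
Δrequired reserves = 10% × −$671B = −$67.1B.
Δexcess reserves = Δreserves − Δrequired = −$248B − (−$67.1B) = -$180.9 billion.

-$180.9 billion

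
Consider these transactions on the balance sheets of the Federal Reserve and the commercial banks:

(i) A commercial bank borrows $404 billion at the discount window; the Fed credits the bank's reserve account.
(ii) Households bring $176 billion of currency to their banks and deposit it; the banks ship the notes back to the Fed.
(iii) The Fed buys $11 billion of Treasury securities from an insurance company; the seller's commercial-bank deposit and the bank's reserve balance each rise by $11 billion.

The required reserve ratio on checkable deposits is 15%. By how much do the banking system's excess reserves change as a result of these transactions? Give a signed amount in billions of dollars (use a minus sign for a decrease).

Discount-window loan $404 billion: reserves +$404B, deposits 0.
Currency deposit $176 billion: reserves +$176B, deposits +$176B.
Asset purchase (from non-banks) $11 billion: reserves +$11B, deposits +$11B.
Totals: Δreserves = +$591B, Δdeposits = +$187B.
Δrequired reserves = 15% × +$187B = +$28.05B.
Δexcess reserves = Δreserves − Δrequired = +$591B − (+$28.05B) = +$562.95 billion.

+$562.95 billion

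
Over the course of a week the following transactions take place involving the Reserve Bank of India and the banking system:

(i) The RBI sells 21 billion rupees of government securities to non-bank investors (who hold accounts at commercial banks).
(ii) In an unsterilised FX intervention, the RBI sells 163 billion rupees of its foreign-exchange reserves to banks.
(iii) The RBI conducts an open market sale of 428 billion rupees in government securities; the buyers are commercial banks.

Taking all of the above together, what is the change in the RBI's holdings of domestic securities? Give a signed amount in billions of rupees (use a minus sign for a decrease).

RBI balance sheet:
  Assets:      Securities −449B, Foreign assets −163B
  Liabilities: Bank reserves −612B
So the change in the RBI's holdings of domestic securities is -449 billion.

-449 billion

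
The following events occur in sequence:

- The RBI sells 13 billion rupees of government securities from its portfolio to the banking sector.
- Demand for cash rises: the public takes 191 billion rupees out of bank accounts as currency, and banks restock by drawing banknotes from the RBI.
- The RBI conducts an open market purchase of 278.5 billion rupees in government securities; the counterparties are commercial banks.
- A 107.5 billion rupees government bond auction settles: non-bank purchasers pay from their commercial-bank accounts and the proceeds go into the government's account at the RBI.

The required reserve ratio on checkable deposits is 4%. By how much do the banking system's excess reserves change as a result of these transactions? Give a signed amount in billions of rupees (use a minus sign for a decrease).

-21.06 billion

OMO sale (to banks) 13 billion rupees: reserves −13B, deposits 0.
Currency withdrawal 191 billion rupees: reserves −191B, deposits −191B.
OMO purchase (from banks) 278.5 billion rupees: reserves +278.5B, deposits 0.
Government account inflow 107.5 billion rupees: reserves −107.5B, deposits −107.5B.
Totals: Δreserves = −33B, Δdeposits = −298.5B.
Δrequired reserves = 4% × −298.5B = −11.94B.
Δexcess reserves = Δreserves − Δrequired = −33B − (−11.94B) = -21.06 billion.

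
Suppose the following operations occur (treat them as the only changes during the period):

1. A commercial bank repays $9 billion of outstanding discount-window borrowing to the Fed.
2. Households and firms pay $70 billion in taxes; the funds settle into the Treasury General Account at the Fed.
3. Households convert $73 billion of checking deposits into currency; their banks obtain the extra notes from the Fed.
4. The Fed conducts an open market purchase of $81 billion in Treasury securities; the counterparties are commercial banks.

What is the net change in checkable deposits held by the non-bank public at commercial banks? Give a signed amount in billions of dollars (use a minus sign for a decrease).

-$143 billion

Discount-window repayment $9 billion: the counterparty is a bank, so public deposits are unchanged → 0.
Government account inflow $70 billion: non-bank counterparties' bank balances fall → −$70B.
Currency withdrawal $73 billion: non-bank counterparties' bank balances fall → −$73B.
OMO purchase (from banks) $81 billion: the counterparty is a bank, so public deposits are unchanged → 0.
Net: 0 − 70 − 73 + 0 = -$143 billion.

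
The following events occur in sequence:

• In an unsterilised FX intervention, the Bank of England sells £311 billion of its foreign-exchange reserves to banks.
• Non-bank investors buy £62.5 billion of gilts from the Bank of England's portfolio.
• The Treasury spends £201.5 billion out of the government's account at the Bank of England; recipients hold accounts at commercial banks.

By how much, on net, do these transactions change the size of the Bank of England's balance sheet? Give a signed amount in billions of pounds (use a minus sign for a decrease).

-£373.5 billion

FX sale £311 billion: a Bank of England asset is shed → −£311B.
Asset sale (to non-banks) £62.5 billion: a Bank of England asset is shed → −£62.5B.
Government spending £201.5 billion: only the composition of liabilities changes → 0.
Net: −311 − 62.5 + 0 = -£373.5 billion.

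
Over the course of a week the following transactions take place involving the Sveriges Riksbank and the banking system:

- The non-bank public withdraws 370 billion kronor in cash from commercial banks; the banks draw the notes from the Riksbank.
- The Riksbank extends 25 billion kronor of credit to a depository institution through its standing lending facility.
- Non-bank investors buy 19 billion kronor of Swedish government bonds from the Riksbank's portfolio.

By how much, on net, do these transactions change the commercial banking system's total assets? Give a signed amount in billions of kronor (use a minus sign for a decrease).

-364 billion

Riksbank balance sheet:
  Assets:      Securities −19B, Loans to banks +25B
  Liabilities: Bank reserves −364B, Currency in circulation +370B
Commercial banking system:
  Assets:      Reserves at CB −364B
  Liabilities: Checkable deposits −389B, Borrowings from CB +25B
Change in total bank assets = -364 billion.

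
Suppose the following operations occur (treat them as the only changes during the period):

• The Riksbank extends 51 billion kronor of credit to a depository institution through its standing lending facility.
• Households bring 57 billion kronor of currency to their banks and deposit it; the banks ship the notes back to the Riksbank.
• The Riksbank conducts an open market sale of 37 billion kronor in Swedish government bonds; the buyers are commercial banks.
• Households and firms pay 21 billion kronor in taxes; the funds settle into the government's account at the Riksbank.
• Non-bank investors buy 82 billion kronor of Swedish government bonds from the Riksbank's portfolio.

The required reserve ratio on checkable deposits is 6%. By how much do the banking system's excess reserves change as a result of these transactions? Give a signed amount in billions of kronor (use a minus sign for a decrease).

Discount-window loan 51 billion kronor: reserves +51B, deposits 0.
Currency deposit 57 billion kronor: reserves +57B, deposits +57B.
OMO sale (to banks) 37 billion kronor: reserves −37B, deposits 0.
Government account inflow 21 billion kronor: reserves −21B, deposits −21B.
Asset sale (to non-banks) 82 billion kronor: reserves −82B, deposits −82B.
Totals: Δreserves = −32B, Δdeposits = −46B.
Δrequired reserves = 6% × −46B = −2.76B.
Δexcess reserves = Δreserves − Δrequired = −32B − (−2.76B) = -29.24 billion.

-29.24 billion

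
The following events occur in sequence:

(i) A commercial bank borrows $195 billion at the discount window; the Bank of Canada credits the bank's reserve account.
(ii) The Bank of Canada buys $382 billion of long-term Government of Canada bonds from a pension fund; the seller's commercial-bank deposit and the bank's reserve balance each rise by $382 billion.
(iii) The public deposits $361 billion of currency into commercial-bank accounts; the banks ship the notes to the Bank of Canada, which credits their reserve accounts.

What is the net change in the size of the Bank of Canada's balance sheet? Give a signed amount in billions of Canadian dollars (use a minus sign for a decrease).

Bank of Canada balance sheet:
  Assets:      Securities +$382B, Loans to banks +$195B
  Liabilities: Bank reserves +$938B, Currency in circulation −$361B
Change in total Bank of Canada assets = +$577 billion.

+$577 billion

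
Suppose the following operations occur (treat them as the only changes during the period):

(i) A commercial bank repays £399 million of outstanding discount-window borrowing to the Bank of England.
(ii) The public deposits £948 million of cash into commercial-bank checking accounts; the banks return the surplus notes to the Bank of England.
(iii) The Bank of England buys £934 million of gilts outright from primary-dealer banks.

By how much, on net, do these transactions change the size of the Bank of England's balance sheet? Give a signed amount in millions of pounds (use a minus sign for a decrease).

Discount-window repayment £399 million: a Bank of England asset is shed → −£399M.
Currency deposit £948 million: only the composition of liabilities changes → 0.
OMO purchase (from banks) £934 million: a Bank of England asset is acquired → +£934M.
Net: −399 + 0 + 934 = +£535 million.

+£535 million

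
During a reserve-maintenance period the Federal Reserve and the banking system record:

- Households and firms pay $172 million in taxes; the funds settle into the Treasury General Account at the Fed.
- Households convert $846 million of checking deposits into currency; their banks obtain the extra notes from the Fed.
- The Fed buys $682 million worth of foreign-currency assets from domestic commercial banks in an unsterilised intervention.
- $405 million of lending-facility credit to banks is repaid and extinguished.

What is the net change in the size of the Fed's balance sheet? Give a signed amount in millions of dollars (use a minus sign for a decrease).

Fed balance sheet:
  Assets:      Loans to banks −$405M, Foreign assets +$682M
  Liabilities: Bank reserves −$741M, Currency in circulation +$846M, Government deposits +$172M
Commercial banking system:
  Assets:      Reserves at CB −$741M, Foreign assets −$682M
  Liabilities: Checkable deposits −$1018M, Borrowings from CB −$405M
Change in total Fed assets = +$277 million.

+$277 million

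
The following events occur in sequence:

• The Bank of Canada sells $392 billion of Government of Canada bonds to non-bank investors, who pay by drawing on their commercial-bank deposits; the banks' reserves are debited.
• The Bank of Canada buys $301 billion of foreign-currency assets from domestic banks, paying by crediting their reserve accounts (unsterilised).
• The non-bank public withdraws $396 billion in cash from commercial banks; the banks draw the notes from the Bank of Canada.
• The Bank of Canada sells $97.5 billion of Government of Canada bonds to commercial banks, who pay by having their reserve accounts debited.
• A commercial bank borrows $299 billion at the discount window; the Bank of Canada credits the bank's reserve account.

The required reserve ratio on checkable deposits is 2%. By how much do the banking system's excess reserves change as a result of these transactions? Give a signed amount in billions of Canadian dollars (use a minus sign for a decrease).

Asset sale (to non-banks) $392 billion: reserves −$392B, deposits −$392B.
FX purchase $301 billion: reserves +$301B, deposits 0.
Currency withdrawal $396 billion: reserves −$396B, deposits −$396B.
OMO sale (to banks) $97.5 billion: reserves −$97.5B, deposits 0.
Discount-window loan $299 billion: reserves +$299B, deposits 0.
Totals: Δreserves = −$285.5B, Δdeposits = −$788B.
Δrequired reserves = 2% × −$788B = −$15.76B.
Δexcess reserves = Δreserves − Δrequired = −$285.5B − (−$15.76B) = -$269.74 billion.

-$269.74 billion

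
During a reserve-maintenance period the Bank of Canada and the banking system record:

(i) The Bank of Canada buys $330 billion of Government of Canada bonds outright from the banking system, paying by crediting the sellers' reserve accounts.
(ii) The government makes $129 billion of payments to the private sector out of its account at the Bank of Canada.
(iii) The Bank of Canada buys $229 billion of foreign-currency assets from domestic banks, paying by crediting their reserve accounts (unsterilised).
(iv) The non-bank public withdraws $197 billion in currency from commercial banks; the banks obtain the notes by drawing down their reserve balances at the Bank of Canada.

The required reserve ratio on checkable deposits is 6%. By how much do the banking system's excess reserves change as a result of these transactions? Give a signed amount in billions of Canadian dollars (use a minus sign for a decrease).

OMO purchase (from banks) $330 billion: reserves +$330B, deposits 0.
Government spending $129 billion: reserves +$129B, deposits +$129B.
FX purchase $229 billion: reserves +$229B, deposits 0.
Currency withdrawal $197 billion: reserves −$197B, deposits −$197B.
Totals: Δreserves = +$491B, Δdeposits = −$68B.
Δrequired reserves = 6% × −$68B = −$4.08B.
Δexcess reserves = Δreserves − Δrequired = +$491B − (−$4.08B) = +$495.08 billion.

+$495.08 billion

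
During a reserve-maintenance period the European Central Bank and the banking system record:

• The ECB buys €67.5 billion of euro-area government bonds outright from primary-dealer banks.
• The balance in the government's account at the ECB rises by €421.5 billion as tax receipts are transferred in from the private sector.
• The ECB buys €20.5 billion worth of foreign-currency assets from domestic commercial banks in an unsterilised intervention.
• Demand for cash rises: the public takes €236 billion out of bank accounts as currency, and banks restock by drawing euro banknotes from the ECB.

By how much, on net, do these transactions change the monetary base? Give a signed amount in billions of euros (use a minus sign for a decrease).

OMO purchase (from banks) €67.5 billion: ECB balance sheet expands → +€67.5B.
Government account inflow €421.5 billion: reserves shift to a non-base liability → −€421.5B.
FX purchase €20.5 billion: ECB balance sheet expands → +€20.5B.
Currency withdrawal €236 billion: just a shift between currency and reserves — both are base money → 0.
Net: 67.5 − 421.5 + 20.5 + 0 = -€333.5 billion.

-€333.5 billion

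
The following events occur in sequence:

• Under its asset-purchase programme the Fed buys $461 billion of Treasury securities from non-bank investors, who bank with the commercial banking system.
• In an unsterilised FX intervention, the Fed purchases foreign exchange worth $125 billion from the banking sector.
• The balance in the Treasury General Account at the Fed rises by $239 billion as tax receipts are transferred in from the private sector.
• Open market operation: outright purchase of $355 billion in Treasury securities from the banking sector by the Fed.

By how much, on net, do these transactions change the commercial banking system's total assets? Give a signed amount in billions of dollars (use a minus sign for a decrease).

Fed balance sheet:
  Assets:      Securities +$816B, Foreign assets +$125B
  Liabilities: Bank reserves +$702B, Government deposits +$239B
Commercial banking system:
  Assets:      Reserves at CB +$702B, Securities −$355B, Foreign assets −$125B
  Liabilities: Checkable deposits +$222B
Change in total bank assets = +$222 billion.

+$222 billion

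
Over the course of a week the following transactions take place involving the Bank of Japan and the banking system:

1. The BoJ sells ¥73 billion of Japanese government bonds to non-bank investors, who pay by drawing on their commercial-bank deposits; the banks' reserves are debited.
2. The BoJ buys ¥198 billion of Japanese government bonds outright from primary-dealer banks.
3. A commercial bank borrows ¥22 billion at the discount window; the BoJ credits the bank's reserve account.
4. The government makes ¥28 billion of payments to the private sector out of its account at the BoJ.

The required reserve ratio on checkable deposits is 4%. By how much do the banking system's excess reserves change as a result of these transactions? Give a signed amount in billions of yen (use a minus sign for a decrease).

+¥176.8 billion

Asset sale (to non-banks) ¥73 billion: reserves −¥73B, deposits −¥73B.
OMO purchase (from banks) ¥198 billion: reserves +¥198B, deposits 0.
Discount-window loan ¥22 billion: reserves +¥22B, deposits 0.
Government spending ¥28 billion: reserves +¥28B, deposits +¥28B.
Totals: Δreserves = +¥175B, Δdeposits = −¥45B.
Δrequired reserves = 4% × −¥45B = −¥1.8B.
Δexcess reserves = Δreserves − Δrequired = +¥175B − (−¥1.8B) = +¥176.8 billion.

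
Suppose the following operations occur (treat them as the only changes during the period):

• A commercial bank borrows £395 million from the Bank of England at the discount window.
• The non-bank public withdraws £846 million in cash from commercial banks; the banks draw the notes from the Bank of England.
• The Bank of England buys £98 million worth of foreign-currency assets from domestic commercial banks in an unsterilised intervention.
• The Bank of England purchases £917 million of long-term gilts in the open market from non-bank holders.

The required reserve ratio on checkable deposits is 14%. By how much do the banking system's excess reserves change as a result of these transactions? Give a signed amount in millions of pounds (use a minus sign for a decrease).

+£554.06 million

Discount-window loan £395 million: reserves +£395M, deposits 0.
Currency withdrawal £846 million: reserves −£846M, deposits −£846M.
FX purchase £98 million: reserves +£98M, deposits 0.
Asset purchase (from non-banks) £917 million: reserves +£917M, deposits +£917M.
Totals: Δreserves = +£564M, Δdeposits = +£71M.
Δrequired reserves = 14% × +£71M = +£9.94M.
Δexcess reserves = Δreserves − Δrequired = +£564M − (+£9.94M) = +£554.06 million.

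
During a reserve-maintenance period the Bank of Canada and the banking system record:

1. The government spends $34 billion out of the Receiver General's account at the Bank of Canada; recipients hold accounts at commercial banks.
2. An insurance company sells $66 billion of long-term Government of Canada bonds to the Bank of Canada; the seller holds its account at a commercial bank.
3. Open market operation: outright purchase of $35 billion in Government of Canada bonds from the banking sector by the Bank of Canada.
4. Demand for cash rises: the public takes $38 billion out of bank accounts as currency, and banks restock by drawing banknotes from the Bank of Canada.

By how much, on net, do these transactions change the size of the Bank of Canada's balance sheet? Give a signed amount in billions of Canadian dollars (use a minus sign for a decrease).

+$101 billion

Bank of Canada balance sheet:
  Assets:      Securities +$101B
  Liabilities: Bank reserves +$97B, Currency in circulation +$38B, Government deposits −$34B
Commercial banking system:
  Assets:      Reserves at CB +$97B, Securities −$35B
  Liabilities: Checkable deposits +$62B
Change in total Bank of Canada assets = +$101 billion.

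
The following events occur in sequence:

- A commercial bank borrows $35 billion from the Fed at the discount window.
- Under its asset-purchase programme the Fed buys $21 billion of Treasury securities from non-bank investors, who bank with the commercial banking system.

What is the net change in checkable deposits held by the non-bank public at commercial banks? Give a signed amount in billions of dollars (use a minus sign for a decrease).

Fed balance sheet:
  Assets:      Securities +$21B, Loans to banks +$35B
  Liabilities: Bank reserves +$56B
Commercial banking system:
  Assets:      Reserves at CB +$56B
  Liabilities: Checkable deposits +$21B, Borrowings from CB +$35B
So the change in checkable deposits held by the non-bank public at commercial banks is +$21 billion.

+$21 billion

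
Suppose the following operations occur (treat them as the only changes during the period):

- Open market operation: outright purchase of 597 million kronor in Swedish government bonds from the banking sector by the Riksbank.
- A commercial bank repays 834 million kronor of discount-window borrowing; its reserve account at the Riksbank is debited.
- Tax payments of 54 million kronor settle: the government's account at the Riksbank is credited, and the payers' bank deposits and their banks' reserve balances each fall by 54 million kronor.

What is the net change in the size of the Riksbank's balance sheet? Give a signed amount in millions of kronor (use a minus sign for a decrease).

Riksbank balance sheet:
  Assets:      Securities +597M, Loans to banks −834M
  Liabilities: Bank reserves −291M, Government deposits +54M
Commercial banking system:
  Assets:      Reserves at CB −291M, Securities −597M
  Liabilities: Checkable deposits −54M, Borrowings from CB −834M
Change in total Riksbank assets = -237 million.

-237 million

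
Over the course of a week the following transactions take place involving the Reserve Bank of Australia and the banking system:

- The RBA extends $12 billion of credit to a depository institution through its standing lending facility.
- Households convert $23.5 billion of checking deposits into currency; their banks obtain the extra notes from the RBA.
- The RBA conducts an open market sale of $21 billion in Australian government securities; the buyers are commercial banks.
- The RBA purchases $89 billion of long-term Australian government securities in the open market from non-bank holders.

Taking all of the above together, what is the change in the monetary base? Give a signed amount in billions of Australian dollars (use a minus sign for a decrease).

+$80 billion

RBA balance sheet:
  Assets:      Securities +$68B, Loans to banks +$12B
  Liabilities: Bank reserves +$56.5B, Currency in circulation +$23.5B
Monetary base = currency + reserves: +$23.5B + (+$56.5B) = +$80 billion.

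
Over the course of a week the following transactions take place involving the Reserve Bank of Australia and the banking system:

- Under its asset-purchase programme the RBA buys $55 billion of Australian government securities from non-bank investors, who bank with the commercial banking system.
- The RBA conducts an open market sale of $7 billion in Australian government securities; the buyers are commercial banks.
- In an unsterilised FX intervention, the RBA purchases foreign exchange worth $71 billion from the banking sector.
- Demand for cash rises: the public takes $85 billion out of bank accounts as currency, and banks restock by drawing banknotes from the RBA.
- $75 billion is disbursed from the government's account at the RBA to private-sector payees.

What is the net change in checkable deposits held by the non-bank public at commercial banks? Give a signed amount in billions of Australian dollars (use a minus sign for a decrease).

RBA balance sheet:
  Assets:      Securities +$48B, Foreign assets +$71B
  Liabilities: Bank reserves +$109B, Currency in circulation +$85B, Government deposits −$75B
Commercial banking system:
  Assets:      Reserves at CB +$109B, Securities +$7B, Foreign assets −$71B
  Liabilities: Checkable deposits +$45B
So the change in checkable deposits held by the non-bank public at commercial banks is +$45 billion.

+$45 billion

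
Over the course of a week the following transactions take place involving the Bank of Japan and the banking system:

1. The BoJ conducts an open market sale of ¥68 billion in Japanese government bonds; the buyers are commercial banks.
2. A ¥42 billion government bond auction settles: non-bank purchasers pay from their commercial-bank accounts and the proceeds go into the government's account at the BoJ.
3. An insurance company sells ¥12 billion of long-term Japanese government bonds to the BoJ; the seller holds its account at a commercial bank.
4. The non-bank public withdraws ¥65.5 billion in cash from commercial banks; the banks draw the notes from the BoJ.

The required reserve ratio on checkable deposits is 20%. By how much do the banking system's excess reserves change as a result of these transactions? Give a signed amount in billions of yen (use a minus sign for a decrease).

-¥144.4 billion

OMO sale (to banks) ¥68 billion: reserves −¥68B, deposits 0.
Government account inflow ¥42 billion: reserves −¥42B, deposits −¥42B.
Asset purchase (from non-banks) ¥12 billion: reserves +¥12B, deposits +¥12B.
Currency withdrawal ¥65.5 billion: reserves −¥65.5B, deposits −¥65.5B.
Totals: Δreserves = −¥163.5B, Δdeposits = −¥95.5B.
Δrequired reserves = 20% × −¥95.5B = −¥19.1B.
Δexcess reserves = Δreserves − Δrequired = −¥163.5B − (−¥19.1B) = -¥144.4 billion.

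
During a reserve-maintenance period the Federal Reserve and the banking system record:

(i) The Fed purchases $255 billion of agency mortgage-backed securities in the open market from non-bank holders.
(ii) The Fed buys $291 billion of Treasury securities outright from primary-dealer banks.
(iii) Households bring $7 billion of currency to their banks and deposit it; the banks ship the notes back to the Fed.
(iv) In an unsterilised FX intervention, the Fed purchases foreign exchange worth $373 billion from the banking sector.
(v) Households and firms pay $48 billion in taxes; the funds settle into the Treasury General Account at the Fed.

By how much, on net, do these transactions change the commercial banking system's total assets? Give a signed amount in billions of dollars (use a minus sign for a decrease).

+$214 billion

Fed balance sheet:
  Assets:      Securities +$546B, Foreign assets +$373B
  Liabilities: Bank reserves +$878B, Currency in circulation −$7B, Government deposits +$48B
Commercial banking system:
  Assets:      Reserves at CB +$878B, Securities −$291B, Foreign assets −$373B
  Liabilities: Checkable deposits +$214B
Change in total bank assets = +$214 billion.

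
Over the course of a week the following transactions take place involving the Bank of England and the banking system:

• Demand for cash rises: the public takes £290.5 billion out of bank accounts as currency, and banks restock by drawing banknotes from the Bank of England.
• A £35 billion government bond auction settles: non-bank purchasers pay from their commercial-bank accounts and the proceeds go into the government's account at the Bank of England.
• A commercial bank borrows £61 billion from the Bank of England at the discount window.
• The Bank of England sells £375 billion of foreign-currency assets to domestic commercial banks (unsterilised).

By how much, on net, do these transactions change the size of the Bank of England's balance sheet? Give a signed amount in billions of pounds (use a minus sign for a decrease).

Bank of England balance sheet:
  Assets:      Loans to banks +£61B, Foreign assets −£375B
  Liabilities: Bank reserves −£639.5B, Currency in circulation +£290.5B, Government deposits +£35B
Commercial banking system:
  Assets:      Reserves at CB −£639.5B, Foreign assets +£375B
  Liabilities: Checkable deposits −£325.5B, Borrowings from CB +£61B
Change in total Bank of England assets = -£314 billion.

-£314 billion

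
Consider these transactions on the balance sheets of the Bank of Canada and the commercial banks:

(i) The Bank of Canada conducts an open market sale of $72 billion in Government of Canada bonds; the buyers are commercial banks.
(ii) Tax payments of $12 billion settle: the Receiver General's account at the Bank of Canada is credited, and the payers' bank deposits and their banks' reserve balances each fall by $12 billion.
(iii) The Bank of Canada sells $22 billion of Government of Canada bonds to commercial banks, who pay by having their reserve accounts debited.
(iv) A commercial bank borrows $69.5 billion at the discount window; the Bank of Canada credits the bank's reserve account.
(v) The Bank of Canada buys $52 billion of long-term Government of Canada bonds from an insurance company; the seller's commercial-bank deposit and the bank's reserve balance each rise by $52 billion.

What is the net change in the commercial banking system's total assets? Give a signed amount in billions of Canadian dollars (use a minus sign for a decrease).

+$109.5 billion

Bank of Canada balance sheet:
  Assets:      Securities −$42B, Loans to banks +$69.5B
  Liabilities: Bank reserves +$15.5B, Government deposits +$12B
Commercial banking system:
  Assets:      Reserves at CB +$15.5B, Securities +$94B
  Liabilities: Checkable deposits +$40B, Borrowings from CB +$69.5B
Change in total bank assets = +$109.5 billion.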